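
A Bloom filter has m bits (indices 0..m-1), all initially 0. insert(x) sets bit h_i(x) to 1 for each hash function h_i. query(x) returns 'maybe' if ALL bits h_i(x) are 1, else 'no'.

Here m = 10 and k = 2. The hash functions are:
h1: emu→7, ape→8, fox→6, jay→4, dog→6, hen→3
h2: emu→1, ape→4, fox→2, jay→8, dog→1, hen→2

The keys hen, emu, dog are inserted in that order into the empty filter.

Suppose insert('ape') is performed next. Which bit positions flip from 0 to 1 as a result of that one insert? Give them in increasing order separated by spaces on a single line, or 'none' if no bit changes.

Start: bits=0000000000
After insert 'hen': sets bits 2 3 -> bits=0011000000
After insert 'emu': sets bits 1 7 -> bits=0111000100
After insert 'dog': sets bits 1 6 -> bits=0111001100
insert 'ape' would touch bits 4 8; currently bit4=0, bit8=0
Bits that are 0 among those (would change 0->1): 4 8

Answer: 4 8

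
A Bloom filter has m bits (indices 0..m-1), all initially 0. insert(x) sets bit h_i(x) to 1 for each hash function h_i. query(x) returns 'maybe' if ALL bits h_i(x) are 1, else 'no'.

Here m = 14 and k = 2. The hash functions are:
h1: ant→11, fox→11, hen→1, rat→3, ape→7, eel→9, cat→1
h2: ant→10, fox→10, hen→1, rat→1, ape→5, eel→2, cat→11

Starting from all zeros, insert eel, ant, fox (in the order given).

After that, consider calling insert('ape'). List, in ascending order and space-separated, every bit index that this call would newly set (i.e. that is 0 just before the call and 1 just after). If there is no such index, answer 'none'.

Start: bits=00000000000000
After insert 'eel': sets bits 2 9 -> bits=00100000010000
After insert 'ant': sets bits 10 11 -> bits=00100000011100
After insert 'fox': sets bits 10 11 -> bits=00100000011100
insert 'ape' would touch bits 5 7; currently bit5=0, bit7=0
Bits that are 0 among those (would change 0->1): 5 7

Answer: 5 7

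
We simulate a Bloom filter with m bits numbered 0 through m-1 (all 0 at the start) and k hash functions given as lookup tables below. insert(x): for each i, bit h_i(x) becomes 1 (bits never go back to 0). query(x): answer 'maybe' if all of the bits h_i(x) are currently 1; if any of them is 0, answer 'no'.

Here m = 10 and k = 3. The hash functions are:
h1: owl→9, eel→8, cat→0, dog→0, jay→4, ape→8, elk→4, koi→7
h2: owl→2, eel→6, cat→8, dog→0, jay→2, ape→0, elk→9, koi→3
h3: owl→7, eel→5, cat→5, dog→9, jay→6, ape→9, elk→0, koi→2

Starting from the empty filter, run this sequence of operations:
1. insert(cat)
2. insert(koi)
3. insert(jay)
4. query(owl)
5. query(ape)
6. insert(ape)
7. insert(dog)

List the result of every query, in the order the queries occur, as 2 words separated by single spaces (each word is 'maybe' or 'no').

Start: bits=0000000000
Op 1: insert cat -> sets bits 0 5 8 -> bits=1000010010
Op 2: insert koi -> sets bits 2 3 7 -> bits=1011010110
Op 3: insert jay -> sets bits 2 4 6 -> bits=1011111110
Op 4: query owl -> checks bit2=1, bit7=1, bit9=0 (has a 0) -> no
Op 5: query ape -> checks bit0=1, bit8=1, bit9=0 (has a 0) -> no
Op 6: insert ape -> sets bits 0 8 9 -> bits=1011111111
Op 7: insert dog -> sets bits 0 9 -> bits=1011111111
Query results in order: no no

Answer: no no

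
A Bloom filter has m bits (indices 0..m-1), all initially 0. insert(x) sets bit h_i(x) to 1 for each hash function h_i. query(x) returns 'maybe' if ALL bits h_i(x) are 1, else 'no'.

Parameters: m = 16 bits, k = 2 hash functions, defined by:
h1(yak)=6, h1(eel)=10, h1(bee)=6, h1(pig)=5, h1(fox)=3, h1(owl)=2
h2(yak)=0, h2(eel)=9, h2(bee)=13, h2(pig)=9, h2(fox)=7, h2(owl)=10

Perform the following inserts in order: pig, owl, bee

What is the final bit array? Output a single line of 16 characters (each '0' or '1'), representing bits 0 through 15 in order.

Start: bits=0000000000000000
After insert 'pig': sets bits 5 9 -> bits=0000010001000000
After insert 'owl': sets bits 2 10 -> bits=0010010001100000
After insert 'bee': sets bits 6 13 -> bits=0010011001100100

Answer: 0010011001100100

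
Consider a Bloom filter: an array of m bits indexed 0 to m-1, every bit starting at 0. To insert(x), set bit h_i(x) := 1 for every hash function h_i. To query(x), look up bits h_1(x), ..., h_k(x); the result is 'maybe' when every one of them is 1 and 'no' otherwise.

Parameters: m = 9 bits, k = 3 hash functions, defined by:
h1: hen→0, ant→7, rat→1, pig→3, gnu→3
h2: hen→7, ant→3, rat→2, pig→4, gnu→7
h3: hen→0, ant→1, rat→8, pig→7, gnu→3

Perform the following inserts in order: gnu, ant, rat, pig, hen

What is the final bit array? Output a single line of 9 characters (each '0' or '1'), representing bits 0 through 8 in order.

Start: bits=000000000
After insert 'gnu': sets bits 3 7 -> bits=000100010
After insert 'ant': sets bits 1 3 7 -> bits=010100010
After insert 'rat': sets bits 1 2 8 -> bits=011100011
After insert 'pig': sets bits 3 4 7 -> bits=011110011
After insert 'hen': sets bits 0 7 -> bits=111110011

Answer: 111110011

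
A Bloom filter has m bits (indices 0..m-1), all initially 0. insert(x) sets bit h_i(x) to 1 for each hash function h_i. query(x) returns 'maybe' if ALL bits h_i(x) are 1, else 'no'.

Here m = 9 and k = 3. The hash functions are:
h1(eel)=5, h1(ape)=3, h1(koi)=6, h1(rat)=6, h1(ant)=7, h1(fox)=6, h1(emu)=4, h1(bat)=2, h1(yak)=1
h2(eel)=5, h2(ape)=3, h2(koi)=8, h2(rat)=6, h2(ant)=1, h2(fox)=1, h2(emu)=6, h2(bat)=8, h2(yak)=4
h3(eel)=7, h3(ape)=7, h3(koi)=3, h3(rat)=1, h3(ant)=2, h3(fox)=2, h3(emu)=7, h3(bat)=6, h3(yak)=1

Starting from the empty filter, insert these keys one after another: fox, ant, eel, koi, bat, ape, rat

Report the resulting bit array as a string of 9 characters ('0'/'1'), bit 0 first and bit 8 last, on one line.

Start: bits=000000000
After insert 'fox': sets bits 1 2 6 -> bits=011000100
After insert 'ant': sets bits 1 2 7 -> bits=011000110
After insert 'eel': sets bits 5 7 -> bits=011001110
After insert 'koi': sets bits 3 6 8 -> bits=011101111
After insert 'bat': sets bits 2 6 8 -> bits=011101111
After insert 'ape': sets bits 3 7 -> bits=011101111
After insert 'rat': sets bits 1 6 -> bits=011101111

Answer: 011101111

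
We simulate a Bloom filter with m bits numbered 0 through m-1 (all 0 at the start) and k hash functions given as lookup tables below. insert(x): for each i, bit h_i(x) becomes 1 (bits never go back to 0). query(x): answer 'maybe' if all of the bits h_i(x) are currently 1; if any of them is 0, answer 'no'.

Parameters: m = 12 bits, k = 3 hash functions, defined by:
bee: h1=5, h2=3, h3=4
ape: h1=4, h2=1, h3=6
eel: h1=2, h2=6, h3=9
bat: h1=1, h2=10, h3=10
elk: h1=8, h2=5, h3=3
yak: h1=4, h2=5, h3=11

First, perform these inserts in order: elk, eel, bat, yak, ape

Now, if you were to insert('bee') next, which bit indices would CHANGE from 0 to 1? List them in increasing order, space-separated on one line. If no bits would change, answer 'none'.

Answer: none

Derivation:
Start: bits=000000000000
After insert 'elk': sets bits 3 5 8 -> bits=000101001000
After insert 'eel': sets bits 2 6 9 -> bits=001101101100
After insert 'bat': sets bits 1 10 -> bits=011101101110
After insert 'yak': sets bits 4 5 11 -> bits=011111101111
After insert 'ape': sets bits 1 4 6 -> bits=011111101111
insert 'bee' would touch bits 3 4 5; currently bit3=1, bit4=1, bit5=1
Bits that are 0 among those (would change 0->1): none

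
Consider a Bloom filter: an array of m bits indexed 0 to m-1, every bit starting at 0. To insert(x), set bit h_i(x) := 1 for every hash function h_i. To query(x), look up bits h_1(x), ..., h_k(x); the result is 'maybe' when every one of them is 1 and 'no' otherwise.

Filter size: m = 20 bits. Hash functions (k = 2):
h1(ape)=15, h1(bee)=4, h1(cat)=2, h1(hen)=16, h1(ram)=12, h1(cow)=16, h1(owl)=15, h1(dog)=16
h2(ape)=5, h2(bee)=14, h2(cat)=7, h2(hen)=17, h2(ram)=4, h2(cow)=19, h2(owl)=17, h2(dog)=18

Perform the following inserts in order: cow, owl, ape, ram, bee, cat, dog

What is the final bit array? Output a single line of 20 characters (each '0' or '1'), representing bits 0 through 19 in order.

Start: bits=00000000000000000000
After insert 'cow': sets bits 16 19 -> bits=00000000000000001001
After insert 'owl': sets bits 15 17 -> bits=00000000000000011101
After insert 'ape': sets bits 5 15 -> bits=00000100000000011101
After insert 'ram': sets bits 4 12 -> bits=00001100000010011101
After insert 'bee': sets bits 4 14 -> bits=00001100000010111101
After insert 'cat': sets bits 2 7 -> bits=00101101000010111101
After insert 'dog': sets bits 16 18 -> bits=00101101000010111111

Answer: 00101101000010111111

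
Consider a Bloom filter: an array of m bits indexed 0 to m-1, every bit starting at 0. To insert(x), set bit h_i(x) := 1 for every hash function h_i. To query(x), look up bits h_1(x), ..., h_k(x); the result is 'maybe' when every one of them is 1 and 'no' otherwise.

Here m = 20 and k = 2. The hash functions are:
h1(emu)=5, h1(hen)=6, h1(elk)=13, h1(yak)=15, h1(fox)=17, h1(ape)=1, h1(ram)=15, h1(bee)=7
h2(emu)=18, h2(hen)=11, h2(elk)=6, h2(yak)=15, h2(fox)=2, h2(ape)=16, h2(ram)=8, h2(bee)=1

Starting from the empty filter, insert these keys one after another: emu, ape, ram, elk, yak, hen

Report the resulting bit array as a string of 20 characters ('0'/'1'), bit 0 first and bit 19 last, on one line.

Answer: 01000110100101011010

Derivation:
Start: bits=00000000000000000000
After insert 'emu': sets bits 5 18 -> bits=00000100000000000010
After insert 'ape': sets bits 1 16 -> bits=01000100000000001010
After insert 'ram': sets bits 8 15 -> bits=01000100100000011010
After insert 'elk': sets bits 6 13 -> bits=01000110100001011010
After insert 'yak': sets bits 15 -> bits=01000110100001011010
After insert 'hen': sets bits 6 11 -> bits=01000110100101011010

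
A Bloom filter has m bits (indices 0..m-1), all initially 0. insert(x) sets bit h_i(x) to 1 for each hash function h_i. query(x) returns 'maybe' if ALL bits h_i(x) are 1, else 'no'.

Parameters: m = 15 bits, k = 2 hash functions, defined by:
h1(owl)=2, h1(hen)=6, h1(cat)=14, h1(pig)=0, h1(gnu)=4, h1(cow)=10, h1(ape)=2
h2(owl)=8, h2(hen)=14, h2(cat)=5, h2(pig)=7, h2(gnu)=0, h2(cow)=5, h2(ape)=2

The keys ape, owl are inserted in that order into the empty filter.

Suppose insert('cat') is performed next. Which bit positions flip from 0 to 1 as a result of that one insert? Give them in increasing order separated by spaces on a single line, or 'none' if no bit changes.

Start: bits=000000000000000
After insert 'ape': sets bits 2 -> bits=001000000000000
After insert 'owl': sets bits 2 8 -> bits=001000001000000
insert 'cat' would touch bits 5 14; currently bit5=0, bit14=0
Bits that are 0 among those (would change 0->1): 5 14

Answer: 5 14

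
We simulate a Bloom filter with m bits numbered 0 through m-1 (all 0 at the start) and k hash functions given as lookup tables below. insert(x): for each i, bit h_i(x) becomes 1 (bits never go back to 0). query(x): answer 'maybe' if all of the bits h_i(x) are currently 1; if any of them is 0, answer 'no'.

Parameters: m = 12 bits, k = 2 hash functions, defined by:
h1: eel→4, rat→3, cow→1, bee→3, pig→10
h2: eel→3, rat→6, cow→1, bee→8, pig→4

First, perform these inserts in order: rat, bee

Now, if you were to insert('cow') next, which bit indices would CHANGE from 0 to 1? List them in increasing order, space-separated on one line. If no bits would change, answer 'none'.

Start: bits=000000000000
After insert 'rat': sets bits 3 6 -> bits=000100100000
After insert 'bee': sets bits 3 8 -> bits=000100101000
insert 'cow' would touch bits 1; currently bit1=0
Bits that are 0 among those (would change 0->1): 1

Answer: 1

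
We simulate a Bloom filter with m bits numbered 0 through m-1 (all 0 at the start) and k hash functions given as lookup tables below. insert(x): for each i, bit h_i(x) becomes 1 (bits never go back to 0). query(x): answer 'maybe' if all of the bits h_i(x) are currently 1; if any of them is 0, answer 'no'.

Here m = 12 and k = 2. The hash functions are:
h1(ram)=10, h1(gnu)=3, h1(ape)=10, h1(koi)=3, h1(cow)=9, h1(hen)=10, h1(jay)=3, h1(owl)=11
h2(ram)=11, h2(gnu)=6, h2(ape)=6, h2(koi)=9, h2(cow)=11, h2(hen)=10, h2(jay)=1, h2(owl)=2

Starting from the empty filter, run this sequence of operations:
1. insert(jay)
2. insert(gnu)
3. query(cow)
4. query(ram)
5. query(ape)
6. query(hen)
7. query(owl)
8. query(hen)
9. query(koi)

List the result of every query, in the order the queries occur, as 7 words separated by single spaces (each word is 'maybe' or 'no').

Start: bits=000000000000
Op 1: insert jay -> sets bits 1 3 -> bits=010100000000
Op 2: insert gnu -> sets bits 3 6 -> bits=010100100000
Op 3: query cow -> checks bit9=0, bit11=0 (has a 0) -> no
Op 4: query ram -> checks bit10=0, bit11=0 (has a 0) -> no
Op 5: query ape -> checks bit6=1, bit10=0 (has a 0) -> no
Op 6: query hen -> checks bit10=0 (has a 0) -> no
Op 7: query owl -> checks bit2=0, bit11=0 (has a 0) -> no
Op 8: query hen -> checks bit10=0 (has a 0) -> no
Op 9: query koi -> checks bit3=1, bit9=0 (has a 0) -> no
Query results in order: no no no no no no no

Answer: no no no no no no no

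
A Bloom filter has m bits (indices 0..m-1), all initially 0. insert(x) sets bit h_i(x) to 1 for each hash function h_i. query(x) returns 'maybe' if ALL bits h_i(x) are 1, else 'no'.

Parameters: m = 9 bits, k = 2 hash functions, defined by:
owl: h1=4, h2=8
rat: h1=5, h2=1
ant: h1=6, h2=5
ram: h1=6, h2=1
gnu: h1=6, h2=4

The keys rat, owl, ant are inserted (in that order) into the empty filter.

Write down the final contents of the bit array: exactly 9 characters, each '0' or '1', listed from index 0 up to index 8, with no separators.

Answer: 010011101

Derivation:
Start: bits=000000000
After insert 'rat': sets bits 1 5 -> bits=010001000
After insert 'owl': sets bits 4 8 -> bits=010011001
After insert 'ant': sets bits 5 6 -> bits=010011101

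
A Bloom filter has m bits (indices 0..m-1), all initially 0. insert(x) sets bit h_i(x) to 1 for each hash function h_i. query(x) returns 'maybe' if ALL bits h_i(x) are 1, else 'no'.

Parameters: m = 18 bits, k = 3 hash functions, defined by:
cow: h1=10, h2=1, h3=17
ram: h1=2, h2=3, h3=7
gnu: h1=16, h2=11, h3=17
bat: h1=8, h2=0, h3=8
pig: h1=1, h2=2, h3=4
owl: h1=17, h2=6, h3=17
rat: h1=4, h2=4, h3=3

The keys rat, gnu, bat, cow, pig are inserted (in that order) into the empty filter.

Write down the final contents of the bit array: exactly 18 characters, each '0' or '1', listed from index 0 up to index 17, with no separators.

Start: bits=000000000000000000
After insert 'rat': sets bits 3 4 -> bits=000110000000000000
After insert 'gnu': sets bits 11 16 17 -> bits=000110000001000011
After insert 'bat': sets bits 0 8 -> bits=100110001001000011
After insert 'cow': sets bits 1 10 17 -> bits=110110001011000011
After insert 'pig': sets bits 1 2 4 -> bits=111110001011000011

Answer: 111110001011000011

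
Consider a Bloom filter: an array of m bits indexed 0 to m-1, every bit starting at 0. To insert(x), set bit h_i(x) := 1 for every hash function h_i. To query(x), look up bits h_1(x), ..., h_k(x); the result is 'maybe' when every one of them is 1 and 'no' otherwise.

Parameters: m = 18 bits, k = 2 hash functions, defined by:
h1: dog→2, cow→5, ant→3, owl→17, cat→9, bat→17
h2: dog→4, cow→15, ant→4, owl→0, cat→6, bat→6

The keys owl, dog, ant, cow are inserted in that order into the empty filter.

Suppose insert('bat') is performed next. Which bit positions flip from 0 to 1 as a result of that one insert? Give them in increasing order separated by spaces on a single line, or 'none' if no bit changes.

Answer: 6

Derivation:
Start: bits=000000000000000000
After insert 'owl': sets bits 0 17 -> bits=100000000000000001
After insert 'dog': sets bits 2 4 -> bits=101010000000000001
After insert 'ant': sets bits 3 4 -> bits=101110000000000001
After insert 'cow': sets bits 5 15 -> bits=101111000000000101
insert 'bat' would touch bits 6 17; currently bit6=0, bit17=1
Bits that are 0 among those (would change 0->1): 6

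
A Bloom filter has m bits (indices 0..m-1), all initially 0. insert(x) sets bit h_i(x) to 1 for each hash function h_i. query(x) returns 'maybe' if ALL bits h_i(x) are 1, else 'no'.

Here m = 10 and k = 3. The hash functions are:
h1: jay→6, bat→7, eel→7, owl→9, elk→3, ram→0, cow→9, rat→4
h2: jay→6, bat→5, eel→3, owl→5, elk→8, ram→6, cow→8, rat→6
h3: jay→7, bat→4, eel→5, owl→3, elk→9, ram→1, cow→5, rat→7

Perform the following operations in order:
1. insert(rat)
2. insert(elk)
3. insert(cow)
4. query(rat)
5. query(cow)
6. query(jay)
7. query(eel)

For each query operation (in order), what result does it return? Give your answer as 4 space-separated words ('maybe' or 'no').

Start: bits=0000000000
Op 1: insert rat -> sets bits 4 6 7 -> bits=0000101100
Op 2: insert elk -> sets bits 3 8 9 -> bits=0001101111
Op 3: insert cow -> sets bits 5 8 9 -> bits=0001111111
Op 4: query rat -> checks bit4=1, bit6=1, bit7=1 (all 1) -> maybe
Op 5: query cow -> checks bit5=1, bit8=1, bit9=1 (all 1) -> maybe
Op 6: query jay -> checks bit6=1, bit7=1 (all 1) -> maybe
Op 7: query eel -> checks bit3=1, bit5=1, bit7=1 (all 1) -> maybe
Query results in order: maybe maybe maybe maybe

Answer: maybe maybe maybe maybe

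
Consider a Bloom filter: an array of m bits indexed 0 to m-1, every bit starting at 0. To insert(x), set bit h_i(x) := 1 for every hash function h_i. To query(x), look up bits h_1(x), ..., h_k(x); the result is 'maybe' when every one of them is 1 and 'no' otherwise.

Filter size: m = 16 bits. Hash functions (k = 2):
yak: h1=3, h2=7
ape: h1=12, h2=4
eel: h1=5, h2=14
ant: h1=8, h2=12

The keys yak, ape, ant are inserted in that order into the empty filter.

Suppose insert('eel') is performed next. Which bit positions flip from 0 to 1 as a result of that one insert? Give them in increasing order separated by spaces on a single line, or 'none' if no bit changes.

Answer: 5 14

Derivation:
Start: bits=0000000000000000
After insert 'yak': sets bits 3 7 -> bits=0001000100000000
After insert 'ape': sets bits 4 12 -> bits=0001100100001000
After insert 'ant': sets bits 8 12 -> bits=0001100110001000
insert 'eel' would touch bits 5 14; currently bit5=0, bit14=0
Bits that are 0 among those (would change 0->1): 5 14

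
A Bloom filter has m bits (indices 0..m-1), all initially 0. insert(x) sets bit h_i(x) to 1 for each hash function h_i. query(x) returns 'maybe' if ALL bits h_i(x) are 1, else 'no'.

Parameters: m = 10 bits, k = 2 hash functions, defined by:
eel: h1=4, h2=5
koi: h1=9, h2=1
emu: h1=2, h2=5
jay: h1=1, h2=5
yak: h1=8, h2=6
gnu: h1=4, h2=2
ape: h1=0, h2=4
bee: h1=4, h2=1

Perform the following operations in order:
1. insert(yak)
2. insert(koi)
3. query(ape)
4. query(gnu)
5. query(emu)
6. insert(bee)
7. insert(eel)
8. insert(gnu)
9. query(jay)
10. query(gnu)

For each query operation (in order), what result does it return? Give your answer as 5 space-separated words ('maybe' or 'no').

Answer: no no no maybe maybe

Derivation:
Start: bits=0000000000
Op 1: insert yak -> sets bits 6 8 -> bits=0000001010
Op 2: insert koi -> sets bits 1 9 -> bits=0100001011
Op 3: query ape -> checks bit0=0, bit4=0 (has a 0) -> no
Op 4: query gnu -> checks bit2=0, bit4=0 (has a 0) -> no
Op 5: query emu -> checks bit2=0, bit5=0 (has a 0) -> no
Op 6: insert bee -> sets bits 1 4 -> bits=0100101011
Op 7: insert eel -> sets bits 4 5 -> bits=0100111011
Op 8: insert gnu -> sets bits 2 4 -> bits=0110111011
Op 9: query jay -> checks bit1=1, bit5=1 (all 1) -> maybe
Op 10: query gnu -> checks bit2=1, bit4=1 (all 1) -> maybe
Query results in order: no no no maybe maybe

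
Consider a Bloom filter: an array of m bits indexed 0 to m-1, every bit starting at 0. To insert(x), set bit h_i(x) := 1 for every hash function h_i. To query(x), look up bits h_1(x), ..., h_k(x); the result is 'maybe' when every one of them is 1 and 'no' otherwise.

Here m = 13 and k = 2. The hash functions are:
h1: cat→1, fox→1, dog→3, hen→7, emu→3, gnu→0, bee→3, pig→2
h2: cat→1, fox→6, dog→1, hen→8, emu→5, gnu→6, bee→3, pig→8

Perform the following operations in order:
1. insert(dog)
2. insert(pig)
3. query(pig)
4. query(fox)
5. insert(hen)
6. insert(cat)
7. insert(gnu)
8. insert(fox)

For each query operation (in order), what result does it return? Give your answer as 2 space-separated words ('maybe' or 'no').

Start: bits=0000000000000
Op 1: insert dog -> sets bits 1 3 -> bits=0101000000000
Op 2: insert pig -> sets bits 2 8 -> bits=0111000010000
Op 3: query pig -> checks bit2=1, bit8=1 (all 1) -> maybe
Op 4: query fox -> checks bit1=1, bit6=0 (has a 0) -> no
Op 5: insert hen -> sets bits 7 8 -> bits=0111000110000
Op 6: insert cat -> sets bits 1 -> bits=0111000110000
Op 7: insert gnu -> sets bits 0 6 -> bits=1111001110000
Op 8: insert fox -> sets bits 1 6 -> bits=1111001110000
Query results in order: maybe no

Answer: maybe no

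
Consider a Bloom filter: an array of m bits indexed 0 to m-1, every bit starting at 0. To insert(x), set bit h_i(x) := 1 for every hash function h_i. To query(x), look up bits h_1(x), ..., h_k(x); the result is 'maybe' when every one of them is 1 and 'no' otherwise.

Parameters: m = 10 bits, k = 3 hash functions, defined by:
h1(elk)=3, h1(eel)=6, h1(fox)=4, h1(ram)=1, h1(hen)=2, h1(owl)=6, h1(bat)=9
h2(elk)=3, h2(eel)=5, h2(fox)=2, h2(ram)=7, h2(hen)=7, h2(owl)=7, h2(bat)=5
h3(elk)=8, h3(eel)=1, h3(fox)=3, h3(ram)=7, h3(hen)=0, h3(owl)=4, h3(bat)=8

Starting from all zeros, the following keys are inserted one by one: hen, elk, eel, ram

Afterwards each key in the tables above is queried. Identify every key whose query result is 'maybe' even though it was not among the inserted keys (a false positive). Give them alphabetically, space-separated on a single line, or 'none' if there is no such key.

Start: bits=0000000000
After insert 'hen': sets bits 0 2 7 -> bits=1010000100
After insert 'elk': sets bits 3 8 -> bits=1011000110
After insert 'eel': sets bits 1 5 6 -> bits=1111011110
After insert 'ram': sets bits 1 7 -> bits=1111011110
Not inserted: bat fox owl — query each against bits=1111011110:
query bat: checks bit5=1, bit8=1, bit9=0 (has a 0) -> no => not a false positive
query fox: checks bit2=1, bit3=1, bit4=0 (has a 0) -> no => not a false positive
query owl: checks bit4=0, bit6=1, bit7=1 (has a 0) -> no => not a false positive
False positives (alphabetical): none

Answer: none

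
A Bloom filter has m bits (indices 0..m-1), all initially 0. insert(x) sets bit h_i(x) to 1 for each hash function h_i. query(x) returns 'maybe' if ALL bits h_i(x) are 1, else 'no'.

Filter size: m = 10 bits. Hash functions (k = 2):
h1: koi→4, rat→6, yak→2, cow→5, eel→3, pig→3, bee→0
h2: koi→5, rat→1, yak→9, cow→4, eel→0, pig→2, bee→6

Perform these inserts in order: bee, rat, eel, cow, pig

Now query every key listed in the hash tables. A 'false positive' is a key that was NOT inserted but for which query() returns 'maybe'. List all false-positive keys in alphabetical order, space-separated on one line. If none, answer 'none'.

Answer: koi

Derivation:
Start: bits=0000000000
After insert 'bee': sets bits 0 6 -> bits=1000001000
After insert 'rat': sets bits 1 6 -> bits=1100001000
After insert 'eel': sets bits 0 3 -> bits=1101001000
After insert 'cow': sets bits 4 5 -> bits=1101111000
After insert 'pig': sets bits 2 3 -> bits=1111111000
Not inserted: koi yak — query each against bits=1111111000:
query koi: checks bit4=1, bit5=1 (all 1) -> maybe => FALSE POSITIVE
query yak: checks bit2=1, bit9=0 (has a 0) -> no => not a false positive
False positives (alphabetical): koi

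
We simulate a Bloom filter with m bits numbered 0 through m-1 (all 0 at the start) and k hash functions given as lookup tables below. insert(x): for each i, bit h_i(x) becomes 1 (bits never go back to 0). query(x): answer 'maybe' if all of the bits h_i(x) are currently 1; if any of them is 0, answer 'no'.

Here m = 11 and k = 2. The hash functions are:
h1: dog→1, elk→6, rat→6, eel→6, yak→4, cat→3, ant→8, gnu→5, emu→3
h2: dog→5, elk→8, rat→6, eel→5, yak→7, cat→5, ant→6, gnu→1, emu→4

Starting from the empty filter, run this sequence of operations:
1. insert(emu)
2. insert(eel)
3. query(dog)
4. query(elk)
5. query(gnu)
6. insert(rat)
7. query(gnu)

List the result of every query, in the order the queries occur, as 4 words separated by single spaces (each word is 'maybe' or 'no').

Start: bits=00000000000
Op 1: insert emu -> sets bits 3 4 -> bits=00011000000
Op 2: insert eel -> sets bits 5 6 -> bits=00011110000
Op 3: query dog -> checks bit1=0, bit5=1 (has a 0) -> no
Op 4: query elk -> checks bit6=1, bit8=0 (has a 0) -> no
Op 5: query gnu -> checks bit1=0, bit5=1 (has a 0) -> no
Op 6: insert rat -> sets bits 6 -> bits=00011110000
Op 7: query gnu -> checks bit1=0, bit5=1 (has a 0) -> no
Query results in order: no no no no

Answer: no no no no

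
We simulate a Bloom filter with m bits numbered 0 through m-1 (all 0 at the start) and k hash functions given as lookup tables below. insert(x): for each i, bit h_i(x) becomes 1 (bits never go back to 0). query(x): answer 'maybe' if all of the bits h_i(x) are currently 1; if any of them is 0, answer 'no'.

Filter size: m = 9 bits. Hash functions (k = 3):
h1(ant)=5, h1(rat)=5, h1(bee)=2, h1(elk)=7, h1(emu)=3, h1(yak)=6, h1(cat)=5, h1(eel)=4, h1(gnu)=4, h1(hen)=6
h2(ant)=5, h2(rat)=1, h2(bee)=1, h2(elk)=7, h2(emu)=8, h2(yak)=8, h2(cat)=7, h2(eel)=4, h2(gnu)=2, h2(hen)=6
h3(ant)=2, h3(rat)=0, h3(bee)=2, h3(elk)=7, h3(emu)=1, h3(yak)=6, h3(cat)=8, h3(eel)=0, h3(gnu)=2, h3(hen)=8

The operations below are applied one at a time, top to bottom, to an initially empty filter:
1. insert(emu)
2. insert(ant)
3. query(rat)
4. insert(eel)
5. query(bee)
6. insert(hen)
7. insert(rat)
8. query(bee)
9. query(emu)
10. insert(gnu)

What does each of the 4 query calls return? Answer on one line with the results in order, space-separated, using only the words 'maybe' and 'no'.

Start: bits=000000000
Op 1: insert emu -> sets bits 1 3 8 -> bits=010100001
Op 2: insert ant -> sets bits 2 5 -> bits=011101001
Op 3: query rat -> checks bit0=0, bit1=1, bit5=1 (has a 0) -> no
Op 4: insert eel -> sets bits 0 4 -> bits=111111001
Op 5: query bee -> checks bit1=1, bit2=1 (all 1) -> maybe
Op 6: insert hen -> sets bits 6 8 -> bits=111111101
Op 7: insert rat -> sets bits 0 1 5 -> bits=111111101
Op 8: query bee -> checks bit1=1, bit2=1 (all 1) -> maybe
Op 9: query emu -> checks bit1=1, bit3=1, bit8=1 (all 1) -> maybe
Op 10: insert gnu -> sets bits 2 4 -> bits=111111101
Query results in order: no maybe maybe maybe

Answer: no maybe maybe maybe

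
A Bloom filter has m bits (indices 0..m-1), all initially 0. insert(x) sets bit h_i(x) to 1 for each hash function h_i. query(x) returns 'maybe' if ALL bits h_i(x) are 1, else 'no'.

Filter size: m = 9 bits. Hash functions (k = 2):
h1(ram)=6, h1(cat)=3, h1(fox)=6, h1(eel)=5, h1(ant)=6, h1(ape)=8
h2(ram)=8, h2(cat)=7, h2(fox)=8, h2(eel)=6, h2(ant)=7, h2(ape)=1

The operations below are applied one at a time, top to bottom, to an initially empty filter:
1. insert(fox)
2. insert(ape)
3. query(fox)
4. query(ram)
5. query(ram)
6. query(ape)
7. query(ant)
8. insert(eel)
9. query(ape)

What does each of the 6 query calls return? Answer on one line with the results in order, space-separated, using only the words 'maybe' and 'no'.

Start: bits=000000000
Op 1: insert fox -> sets bits 6 8 -> bits=000000101
Op 2: insert ape -> sets bits 1 8 -> bits=010000101
Op 3: query fox -> checks bit6=1, bit8=1 (all 1) -> maybe
Op 4: query ram -> checks bit6=1, bit8=1 (all 1) -> maybe
Op 5: query ram -> checks bit6=1, bit8=1 (all 1) -> maybe
Op 6: query ape -> checks bit1=1, bit8=1 (all 1) -> maybe
Op 7: query ant -> checks bit6=1, bit7=0 (has a 0) -> no
Op 8: insert eel -> sets bits 5 6 -> bits=010001101
Op 9: query ape -> checks bit1=1, bit8=1 (all 1) -> maybe
Query results in order: maybe maybe maybe maybe no maybe

Answer: maybe maybe maybe maybe no maybe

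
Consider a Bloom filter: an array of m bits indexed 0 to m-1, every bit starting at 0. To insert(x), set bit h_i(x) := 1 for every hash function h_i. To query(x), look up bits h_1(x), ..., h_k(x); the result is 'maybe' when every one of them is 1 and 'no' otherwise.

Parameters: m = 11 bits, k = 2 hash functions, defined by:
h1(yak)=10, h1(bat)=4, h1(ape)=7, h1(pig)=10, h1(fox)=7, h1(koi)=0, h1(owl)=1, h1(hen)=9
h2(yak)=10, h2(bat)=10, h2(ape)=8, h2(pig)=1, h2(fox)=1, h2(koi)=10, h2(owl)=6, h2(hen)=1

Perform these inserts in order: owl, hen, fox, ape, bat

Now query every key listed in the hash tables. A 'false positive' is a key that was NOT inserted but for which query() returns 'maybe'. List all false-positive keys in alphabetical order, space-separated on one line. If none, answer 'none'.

Start: bits=00000000000
After insert 'owl': sets bits 1 6 -> bits=01000010000
After insert 'hen': sets bits 1 9 -> bits=01000010010
After insert 'fox': sets bits 1 7 -> bits=01000011010
After insert 'ape': sets bits 7 8 -> bits=01000011110
After insert 'bat': sets bits 4 10 -> bits=01001011111
Not inserted: koi pig yak — query each against bits=01001011111:
query koi: checks bit0=0, bit10=1 (has a 0) -> no => not a false positive
query pig: checks bit1=1, bit10=1 (all 1) -> maybe => FALSE POSITIVE
query yak: checks bit10=1 (all 1) -> maybe => FALSE POSITIVE
False positives (alphabetical): pig yak

Answer: pig yak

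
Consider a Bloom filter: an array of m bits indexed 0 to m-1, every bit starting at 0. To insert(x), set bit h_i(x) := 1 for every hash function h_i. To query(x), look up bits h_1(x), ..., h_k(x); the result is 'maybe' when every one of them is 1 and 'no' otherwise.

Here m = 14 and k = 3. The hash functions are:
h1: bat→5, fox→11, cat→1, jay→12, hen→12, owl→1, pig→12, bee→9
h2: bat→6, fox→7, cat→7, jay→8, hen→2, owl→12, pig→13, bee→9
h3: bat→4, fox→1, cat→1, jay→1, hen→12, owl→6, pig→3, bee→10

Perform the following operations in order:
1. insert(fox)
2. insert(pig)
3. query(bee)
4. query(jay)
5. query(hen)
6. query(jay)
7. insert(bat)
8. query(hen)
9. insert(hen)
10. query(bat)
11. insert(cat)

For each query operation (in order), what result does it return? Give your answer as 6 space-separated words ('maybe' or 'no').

Answer: no no no no no maybe

Derivation:
Start: bits=00000000000000
Op 1: insert fox -> sets bits 1 7 11 -> bits=01000001000100
Op 2: insert pig -> sets bits 3 12 13 -> bits=01010001000111
Op 3: query bee -> checks bit9=0, bit10=0 (has a 0) -> no
Op 4: query jay -> checks bit1=1, bit8=0, bit12=1 (has a 0) -> no
Op 5: query hen -> checks bit2=0, bit12=1 (has a 0) -> no
Op 6: query jay -> checks bit1=1, bit8=0, bit12=1 (has a 0) -> no
Op 7: insert bat -> sets bits 4 5 6 -> bits=01011111000111
Op 8: query hen -> checks bit2=0, bit12=1 (has a 0) -> no
Op 9: insert hen -> sets bits 2 12 -> bits=01111111000111
Op 10: query bat -> checks bit4=1, bit5=1, bit6=1 (all 1) -> maybe
Op 11: insert cat -> sets bits 1 7 -> bits=01111111000111
Query results in order: no no no no no maybe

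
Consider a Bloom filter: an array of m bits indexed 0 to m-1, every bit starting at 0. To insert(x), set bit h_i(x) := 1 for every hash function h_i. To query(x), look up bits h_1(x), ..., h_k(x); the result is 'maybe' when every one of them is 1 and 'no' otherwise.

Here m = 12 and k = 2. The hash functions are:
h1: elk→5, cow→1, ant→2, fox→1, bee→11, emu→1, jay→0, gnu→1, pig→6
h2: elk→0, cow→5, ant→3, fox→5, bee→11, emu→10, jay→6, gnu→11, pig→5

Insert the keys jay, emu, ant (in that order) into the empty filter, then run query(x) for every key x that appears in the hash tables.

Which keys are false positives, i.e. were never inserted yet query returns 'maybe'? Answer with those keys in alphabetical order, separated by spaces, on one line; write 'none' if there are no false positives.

Answer: none

Derivation:
Start: bits=000000000000
After insert 'jay': sets bits 0 6 -> bits=100000100000
After insert 'emu': sets bits 1 10 -> bits=110000100010
After insert 'ant': sets bits 2 3 -> bits=111100100010
Not inserted: bee cow elk fox gnu pig — query each against bits=111100100010:
query bee: checks bit11=0 (has a 0) -> no => not a false positive
query cow: checks bit1=1, bit5=0 (has a 0) -> no => not a false positive
query elk: checks bit0=1, bit5=0 (has a 0) -> no => not a false positive
query fox: checks bit1=1, bit5=0 (has a 0) -> no => not a false positive
query gnu: checks bit1=1, bit11=0 (has a 0) -> no => not a false positive
query pig: checks bit5=0, bit6=1 (has a 0) -> no => not a false positive
False positives (alphabetical): none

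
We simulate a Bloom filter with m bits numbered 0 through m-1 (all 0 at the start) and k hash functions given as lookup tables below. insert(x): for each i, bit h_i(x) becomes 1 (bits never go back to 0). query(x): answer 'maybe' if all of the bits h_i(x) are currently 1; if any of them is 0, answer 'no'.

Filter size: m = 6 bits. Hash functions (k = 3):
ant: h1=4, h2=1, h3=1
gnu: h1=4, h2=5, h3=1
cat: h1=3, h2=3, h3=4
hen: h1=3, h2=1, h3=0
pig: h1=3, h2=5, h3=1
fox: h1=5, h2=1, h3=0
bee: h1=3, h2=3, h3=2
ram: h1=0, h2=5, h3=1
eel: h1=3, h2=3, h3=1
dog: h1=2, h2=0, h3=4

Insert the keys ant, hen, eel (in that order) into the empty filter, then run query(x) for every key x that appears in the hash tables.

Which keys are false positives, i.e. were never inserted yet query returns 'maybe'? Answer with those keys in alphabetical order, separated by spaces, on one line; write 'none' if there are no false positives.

Answer: cat

Derivation:
Start: bits=000000
After insert 'ant': sets bits 1 4 -> bits=010010
After insert 'hen': sets bits 0 1 3 -> bits=110110
After insert 'eel': sets bits 1 3 -> bits=110110
Not inserted: bee cat dog fox gnu pig ram — query each against bits=110110:
query bee: checks bit2=0, bit3=1 (has a 0) -> no => not a false positive
query cat: checks bit3=1, bit4=1 (all 1) -> maybe => FALSE POSITIVE
query dog: checks bit0=1, bit2=0, bit4=1 (has a 0) -> no => not a false positive
query fox: checks bit0=1, bit1=1, bit5=0 (has a 0) -> no => not a false positive
query gnu: checks bit1=1, bit4=1, bit5=0 (has a 0) -> no => not a false positive
query pig: checks bit1=1, bit3=1, bit5=0 (has a 0) -> no => not a false positive
query ram: checks bit0=1, bit1=1, bit5=0 (has a 0) -> no => not a false positive
False positives (alphabetical): cat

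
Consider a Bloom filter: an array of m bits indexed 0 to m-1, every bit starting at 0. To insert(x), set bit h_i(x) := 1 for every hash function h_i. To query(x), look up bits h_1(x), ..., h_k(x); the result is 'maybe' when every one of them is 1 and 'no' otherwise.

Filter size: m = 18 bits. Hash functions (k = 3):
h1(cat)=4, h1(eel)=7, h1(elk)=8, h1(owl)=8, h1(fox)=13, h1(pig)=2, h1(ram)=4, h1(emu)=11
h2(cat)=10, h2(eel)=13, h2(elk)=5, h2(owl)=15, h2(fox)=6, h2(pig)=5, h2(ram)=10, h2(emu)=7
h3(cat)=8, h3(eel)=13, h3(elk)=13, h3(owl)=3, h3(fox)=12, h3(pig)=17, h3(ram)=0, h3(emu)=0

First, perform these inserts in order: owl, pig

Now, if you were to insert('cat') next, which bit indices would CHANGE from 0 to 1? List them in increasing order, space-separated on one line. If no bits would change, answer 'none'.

Start: bits=000000000000000000
After insert 'owl': sets bits 3 8 15 -> bits=000100001000000100
After insert 'pig': sets bits 2 5 17 -> bits=001101001000000101
insert 'cat' would touch bits 4 8 10; currently bit4=0, bit8=1, bit10=0
Bits that are 0 among those (would change 0->1): 4 10

Answer: 4 10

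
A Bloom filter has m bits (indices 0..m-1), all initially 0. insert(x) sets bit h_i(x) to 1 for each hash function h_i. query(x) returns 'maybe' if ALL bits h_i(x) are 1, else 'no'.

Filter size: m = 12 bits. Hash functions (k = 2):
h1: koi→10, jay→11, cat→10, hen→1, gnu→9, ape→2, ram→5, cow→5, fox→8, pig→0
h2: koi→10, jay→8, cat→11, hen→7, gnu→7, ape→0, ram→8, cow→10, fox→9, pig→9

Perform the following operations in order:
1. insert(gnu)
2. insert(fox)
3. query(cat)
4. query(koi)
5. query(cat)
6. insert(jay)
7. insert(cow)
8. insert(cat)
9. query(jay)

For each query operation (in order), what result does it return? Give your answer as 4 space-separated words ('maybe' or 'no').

Start: bits=000000000000
Op 1: insert gnu -> sets bits 7 9 -> bits=000000010100
Op 2: insert fox -> sets bits 8 9 -> bits=000000011100
Op 3: query cat -> checks bit10=0, bit11=0 (has a 0) -> no
Op 4: query koi -> checks bit10=0 (has a 0) -> no
Op 5: query cat -> checks bit10=0, bit11=0 (has a 0) -> no
Op 6: insert jay -> sets bits 8 11 -> bits=000000011101
Op 7: insert cow -> sets bits 5 10 -> bits=000001011111
Op 8: insert cat -> sets bits 10 11 -> bits=000001011111
Op 9: query jay -> checks bit8=1, bit11=1 (all 1) -> maybe
Query results in order: no no no maybe

Answer: no no no maybe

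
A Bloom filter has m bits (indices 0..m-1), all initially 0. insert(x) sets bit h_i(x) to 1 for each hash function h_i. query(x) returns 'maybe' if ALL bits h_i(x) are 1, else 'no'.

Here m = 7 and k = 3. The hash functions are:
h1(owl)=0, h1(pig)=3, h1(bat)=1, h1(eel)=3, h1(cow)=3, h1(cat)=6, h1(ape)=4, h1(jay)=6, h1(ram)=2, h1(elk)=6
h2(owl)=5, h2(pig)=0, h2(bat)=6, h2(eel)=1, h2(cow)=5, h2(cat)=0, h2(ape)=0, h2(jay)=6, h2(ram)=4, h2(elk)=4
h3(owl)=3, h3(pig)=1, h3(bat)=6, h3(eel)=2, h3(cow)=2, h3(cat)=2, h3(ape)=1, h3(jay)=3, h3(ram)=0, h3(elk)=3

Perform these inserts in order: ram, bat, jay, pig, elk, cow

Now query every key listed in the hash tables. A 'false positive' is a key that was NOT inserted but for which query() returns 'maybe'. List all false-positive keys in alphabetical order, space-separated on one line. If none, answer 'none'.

Answer: ape cat eel owl

Derivation:
Start: bits=0000000
After insert 'ram': sets bits 0 2 4 -> bits=1010100
After insert 'bat': sets bits 1 6 -> bits=1110101
After insert 'jay': sets bits 3 6 -> bits=1111101
After insert 'pig': sets bits 0 1 3 -> bits=1111101
After insert 'elk': sets bits 3 4 6 -> bits=1111101
After insert 'cow': sets bits 2 3 5 -> bits=1111111
Not inserted: ape cat eel owl — query each against bits=1111111:
query ape: checks bit0=1, bit1=1, bit4=1 (all 1) -> maybe => FALSE POSITIVE
query cat: checks bit0=1, bit2=1, bit6=1 (all 1) -> maybe => FALSE POSITIVE
query eel: checks bit1=1, bit2=1, bit3=1 (all 1) -> maybe => FALSE POSITIVE
query owl: checks bit0=1, bit3=1, bit5=1 (all 1) -> maybe => FALSE POSITIVE
False positives (alphabetical): ape cat eel owl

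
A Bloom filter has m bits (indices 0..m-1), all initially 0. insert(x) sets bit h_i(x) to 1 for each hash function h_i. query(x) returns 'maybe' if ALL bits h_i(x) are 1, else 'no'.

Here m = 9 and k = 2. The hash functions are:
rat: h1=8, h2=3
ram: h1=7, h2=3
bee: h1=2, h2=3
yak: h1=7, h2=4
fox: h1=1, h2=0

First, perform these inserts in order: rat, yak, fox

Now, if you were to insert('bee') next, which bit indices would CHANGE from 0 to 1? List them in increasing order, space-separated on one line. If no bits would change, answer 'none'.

Answer: 2

Derivation:
Start: bits=000000000
After insert 'rat': sets bits 3 8 -> bits=000100001
After insert 'yak': sets bits 4 7 -> bits=000110011
After insert 'fox': sets bits 0 1 -> bits=110110011
insert 'bee' would touch bits 2 3; currently bit2=0, bit3=1
Bits that are 0 among those (would change 0->1): 2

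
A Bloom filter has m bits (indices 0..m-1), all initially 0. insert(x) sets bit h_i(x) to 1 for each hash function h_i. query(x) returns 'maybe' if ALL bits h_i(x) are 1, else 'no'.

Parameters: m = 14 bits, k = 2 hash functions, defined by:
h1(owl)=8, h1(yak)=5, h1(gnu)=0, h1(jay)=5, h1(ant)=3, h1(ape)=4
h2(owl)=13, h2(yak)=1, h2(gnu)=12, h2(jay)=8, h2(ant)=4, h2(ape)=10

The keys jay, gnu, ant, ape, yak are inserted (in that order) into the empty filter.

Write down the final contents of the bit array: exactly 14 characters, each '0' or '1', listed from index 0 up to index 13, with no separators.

Answer: 11011100101010

Derivation:
Start: bits=00000000000000
After insert 'jay': sets bits 5 8 -> bits=00000100100000
After insert 'gnu': sets bits 0 12 -> bits=10000100100010
After insert 'ant': sets bits 3 4 -> bits=10011100100010
After insert 'ape': sets bits 4 10 -> bits=10011100101010
After insert 'yak': sets bits 1 5 -> bits=11011100101010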